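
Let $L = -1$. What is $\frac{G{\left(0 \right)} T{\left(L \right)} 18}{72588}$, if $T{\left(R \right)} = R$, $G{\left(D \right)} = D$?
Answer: $0$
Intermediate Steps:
$\frac{G{\left(0 \right)} T{\left(L \right)} 18}{72588} = \frac{0 \left(-1\right) 18}{72588} = 0 \cdot 18 \cdot \frac{1}{72588} = 0 \cdot \frac{1}{72588} = 0$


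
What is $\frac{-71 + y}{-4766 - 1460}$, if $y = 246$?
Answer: $- \frac{175}{6226} \approx -0.028108$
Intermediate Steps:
$\frac{-71 + y}{-4766 - 1460} = \frac{-71 + 246}{-4766 - 1460} = \frac{175}{-6226} = 175 \left(- \frac{1}{6226}\right) = - \frac{175}{6226}$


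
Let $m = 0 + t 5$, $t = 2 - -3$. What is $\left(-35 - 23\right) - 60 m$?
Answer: $-1558$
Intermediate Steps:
$t = 5$ ($t = 2 + 3 = 5$)
$m = 25$ ($m = 0 + 5 \cdot 5 = 0 + 25 = 25$)
$\left(-35 - 23\right) - 60 m = \left(-35 - 23\right) - 1500 = -58 - 1500 = -1558$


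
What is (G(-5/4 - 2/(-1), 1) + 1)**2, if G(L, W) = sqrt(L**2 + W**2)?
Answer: 81/16 ≈ 5.0625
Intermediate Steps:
(G(-5/4 - 2/(-1), 1) + 1)**2 = (sqrt((-5/4 - 2/(-1))**2 + 1**2) + 1)**2 = (sqrt((-5*1/4 - 2*(-1))**2 + 1) + 1)**2 = (sqrt((-5/4 + 2)**2 + 1) + 1)**2 = (sqrt((3/4)**2 + 1) + 1)**2 = (sqrt(9/16 + 1) + 1)**2 = (sqrt(25/16) + 1)**2 = (5/4 + 1)**2 = (9/4)**2 = 81/16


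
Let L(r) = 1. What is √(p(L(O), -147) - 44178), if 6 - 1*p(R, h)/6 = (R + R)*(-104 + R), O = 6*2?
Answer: I*√42906 ≈ 207.14*I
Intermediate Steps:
O = 12
p(R, h) = 36 - 12*R*(-104 + R) (p(R, h) = 36 - 6*(R + R)*(-104 + R) = 36 - 6*2*R*(-104 + R) = 36 - 12*R*(-104 + R))
√(p(L(O), -147) - 44178) = √((36 - 12*1² + 1248*1) - 44178) = √((36 - 12*1 + 1248) - 44178) = √((36 - 12 + 1248) - 44178) = √(1272 - 44178) = √(-42906) = I*√42906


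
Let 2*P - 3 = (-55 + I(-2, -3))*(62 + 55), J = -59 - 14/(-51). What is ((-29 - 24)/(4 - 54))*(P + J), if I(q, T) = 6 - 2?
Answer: -8219081/2550 ≈ -3223.2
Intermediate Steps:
J = -2995/51 (J = -59 - 14*(-1)/51 = -59 - 1*(-14/51) = -59 + 14/51 = -2995/51 ≈ -58.725)
I(q, T) = 4
P = -2982 (P = 3/2 + ((-55 + 4)*(62 + 55))/2 = 3/2 + (-51*117)/2 = 3/2 + (½)*(-5967) = 3/2 - 5967/2 = -2982)
((-29 - 24)/(4 - 54))*(P + J) = ((-29 - 24)/(4 - 54))*(-2982 - 2995/51) = -53/(-50)*(-155077/51) = -53*(-1/50)*(-155077/51) = (53/50)*(-155077/51) = -8219081/2550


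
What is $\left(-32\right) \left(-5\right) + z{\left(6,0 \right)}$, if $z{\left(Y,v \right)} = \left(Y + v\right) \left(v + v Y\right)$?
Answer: $160$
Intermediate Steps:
$z{\left(Y,v \right)} = \left(Y + v\right) \left(v + Y v\right)$
$\left(-32\right) \left(-5\right) + z{\left(6,0 \right)} = \left(-32\right) \left(-5\right) + 0 \left(6 + 0 + 6^{2} + 6 \cdot 0\right) = 160 + 0 \left(6 + 0 + 36 + 0\right) = 160 + 0 \cdot 42 = 160 + 0 = 160$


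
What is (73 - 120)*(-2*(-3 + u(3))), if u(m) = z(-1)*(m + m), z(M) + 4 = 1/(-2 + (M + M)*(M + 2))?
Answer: -2679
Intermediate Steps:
z(M) = -4 + 1/(-2 + 2*M*(2 + M)) (z(M) = -4 + 1/(-2 + (M + M)*(M + 2)) = -4 + 1/(-2 + (2*M)*(2 + M)) = -4 + 1/(-2 + 2*M*(2 + M)))
u(m) = -17*m/2 (u(m) = ((9 - 16*(-1) - 8*(-1)**2)/(2*(-1 + (-1)**2 + 2*(-1))))*(m + m) = ((9 + 16 - 8*1)/(2*(-1 + 1 - 2)))*(2*m) = ((1/2)*(9 + 16 - 8)/(-2))*(2*m) = ((1/2)*(-1/2)*17)*(2*m) = -17*m/2)
(73 - 120)*(-2*(-3 + u(3))) = (73 - 120)*(-2*(-3 - 17/2*3)) = -(-94)*(-3 - 51/2) = -(-94)*(-57)/2 = -47*57 = -2679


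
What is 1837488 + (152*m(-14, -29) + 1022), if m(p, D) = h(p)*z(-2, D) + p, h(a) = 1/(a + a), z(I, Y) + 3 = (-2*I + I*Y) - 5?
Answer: 12852622/7 ≈ 1.8361e+6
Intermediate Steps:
z(I, Y) = -8 - 2*I + I*Y (z(I, Y) = -3 + ((-2*I + I*Y) - 5) = -3 + (-5 - 2*I + I*Y) = -8 - 2*I + I*Y)
h(a) = 1/(2*a)
m(p, D) = p + (-4 - 2*D)/(2*p) (m(p, D) = (1/(2*p))*(-8 - 2*(-2) - 2*D) + p = (1/(2*p))*(-8 + 4 - 2*D) + p = (1/(2*p))*(-4 - 2*D) + p = (-4 - 2*D)/(2*p) + p = p + (-4 - 2*D)/(2*p))
1837488 + (152*m(-14, -29) + 1022) = 1837488 + (152*((-2 + (-14)² - 1*(-29))/(-14)) + 1022) = 1837488 + (152*(-(-2 + 196 + 29)/14) + 1022) = 1837488 + (152*(-1/14*223) + 1022) = 1837488 + (152*(-223/14) + 1022) = 1837488 + (-16948/7 + 1022) = 1837488 - 9794/7 = 12852622/7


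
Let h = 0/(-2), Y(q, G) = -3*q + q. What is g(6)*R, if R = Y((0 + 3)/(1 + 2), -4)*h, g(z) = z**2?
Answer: 0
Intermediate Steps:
Y(q, G) = -2*q
h = 0 (h = 0*(-1/2) = 0)
R = 0 (R = -2*(0 + 3)/(1 + 2)*0 = -6/3*0 = -2*1*0 = -2*0 = 0)
g(6)*R = 6**2*0 = 36*0 = 0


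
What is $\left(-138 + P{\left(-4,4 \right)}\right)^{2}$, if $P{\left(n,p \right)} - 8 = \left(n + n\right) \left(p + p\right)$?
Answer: $37636$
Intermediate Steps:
$P{\left(n,p \right)} = 8 + 4 n p$ ($P{\left(n,p \right)} = 8 + \left(n + n\right) \left(p + p\right) = 8 + 2 n 2 p = 8 + 4 n p$)
$\left(-138 + P{\left(-4,4 \right)}\right)^{2} = \left(-138 + \left(8 + 4 \left(-4\right) 4\right)\right)^{2} = \left(-138 + \left(8 - 64\right)\right)^{2} = \left(-138 - 56\right)^{2} = \left(-194\right)^{2} = 37636$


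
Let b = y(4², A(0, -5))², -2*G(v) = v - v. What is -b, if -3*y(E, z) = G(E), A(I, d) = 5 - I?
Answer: 0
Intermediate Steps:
G(v) = 0 (G(v) = -(v - v)/2 = -½*0 = 0)
y(E, z) = 0 (y(E, z) = -⅓*0 = 0)
b = 0 (b = 0² = 0)
-b = -1*0 = 0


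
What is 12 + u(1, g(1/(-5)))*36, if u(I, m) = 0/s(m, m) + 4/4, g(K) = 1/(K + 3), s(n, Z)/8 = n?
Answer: 48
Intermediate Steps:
s(n, Z) = 8*n
g(K) = 1/(3 + K)
u(I, m) = 1 (u(I, m) = 0/((8*m)) + 4/4 = 0*(1/(8*m)) + 4*(1/4) = 0 + 1 = 1)
12 + u(1, g(1/(-5)))*36 = 12 + 1*36 = 12 + 36 = 48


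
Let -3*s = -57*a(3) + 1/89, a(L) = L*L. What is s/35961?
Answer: 45656/9601587 ≈ 0.0047550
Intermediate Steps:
a(L) = L²
s = 45656/267 (s = -(-57*3² + 1/89)/3 = -(-57*9 + 1/89)/3 = -(-513 + 1/89)/3 = -⅓*(-45656/89) = 45656/267 ≈ 171.00)
s/35961 = (45656/267)/35961 = (45656/267)*(1/35961) = 45656/9601587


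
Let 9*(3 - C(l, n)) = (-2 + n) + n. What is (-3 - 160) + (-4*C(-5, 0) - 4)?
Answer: -1619/9 ≈ -179.89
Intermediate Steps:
C(l, n) = 29/9 - 2*n/9 (C(l, n) = 3 - ((-2 + n) + n)/9 = 3 - (-2 + 2*n)/9 = 3 + (2/9 - 2*n/9) = 29/9 - 2*n/9)
(-3 - 160) + (-4*C(-5, 0) - 4) = (-3 - 160) + (-4*(29/9 - 2/9*0) - 4) = -163 + (-4*(29/9 + 0) - 4) = -163 + (-4*29/9 - 4) = -163 + (-116/9 - 4) = -163 - 152/9 = -1619/9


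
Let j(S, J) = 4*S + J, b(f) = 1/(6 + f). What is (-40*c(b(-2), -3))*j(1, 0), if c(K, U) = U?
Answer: 480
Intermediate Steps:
j(S, J) = J + 4*S
(-40*c(b(-2), -3))*j(1, 0) = (-40*(-3))*(0 + 4*1) = 120*(0 + 4) = 120*4 = 480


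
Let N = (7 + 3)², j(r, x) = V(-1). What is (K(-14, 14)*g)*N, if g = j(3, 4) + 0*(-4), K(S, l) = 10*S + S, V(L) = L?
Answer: 15400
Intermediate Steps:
j(r, x) = -1
K(S, l) = 11*S
N = 100 (N = 10² = 100)
g = -1 (g = -1 + 0*(-4) = -1 + 0 = -1)
(K(-14, 14)*g)*N = ((11*(-14))*(-1))*100 = -154*(-1)*100 = 154*100 = 15400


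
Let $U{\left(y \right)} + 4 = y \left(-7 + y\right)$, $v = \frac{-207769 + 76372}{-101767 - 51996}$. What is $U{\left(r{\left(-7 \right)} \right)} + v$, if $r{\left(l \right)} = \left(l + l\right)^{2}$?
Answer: $\frac{5695512917}{153763} \approx 37041.0$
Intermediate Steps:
$r{\left(l \right)} = 4 l^{2}$ ($r{\left(l \right)} = \left(2 l\right)^{2} = 4 l^{2}$)
$v = \frac{131397}{153763}$ ($v = - \frac{131397}{-153763} = \left(-131397\right) \left(- \frac{1}{153763}\right) = \frac{131397}{153763} \approx 0.85454$)
$U{\left(y \right)} = -4 + y \left(-7 + y\right)$
$U{\left(r{\left(-7 \right)} \right)} + v = \left(-4 + \left(4 \left(-7\right)^{2}\right)^{2} - 7 \cdot 4 \left(-7\right)^{2}\right) + \frac{131397}{153763} = \left(-4 + \left(4 \cdot 49\right)^{2} - 7 \cdot 4 \cdot 49\right) + \frac{131397}{153763} = \left(-4 + 196^{2} - 1372\right) + \frac{131397}{153763} = \left(-4 + 38416 - 1372\right) + \frac{131397}{153763} = 37040 + \frac{131397}{153763} = \frac{5695512917}{153763}$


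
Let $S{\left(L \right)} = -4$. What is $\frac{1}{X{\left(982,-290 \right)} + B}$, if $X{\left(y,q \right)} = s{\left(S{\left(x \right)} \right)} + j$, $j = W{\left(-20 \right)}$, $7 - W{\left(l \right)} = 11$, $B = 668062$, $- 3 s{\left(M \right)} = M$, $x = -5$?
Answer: $\frac{3}{2004178} \approx 1.4969 \cdot 10^{-6}$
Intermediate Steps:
$s{\left(M \right)} = - \frac{M}{3}$
$W{\left(l \right)} = -4$ ($W{\left(l \right)} = 7 - 11 = -4$)
$j = -4$
$X{\left(y,q \right)} = - \frac{8}{3}$ ($X{\left(y,q \right)} = \left(- \frac{1}{3}\right) \left(-4\right) - 4 = \frac{4}{3} - 4 = - \frac{8}{3}$)
$\frac{1}{X{\left(982,-290 \right)} + B} = \frac{1}{- \frac{8}{3} + 668062} = \frac{1}{\frac{2004178}{3}} = \frac{3}{2004178}$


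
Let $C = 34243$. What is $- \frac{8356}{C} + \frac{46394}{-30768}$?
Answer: $- \frac{922883575}{526794312} \approx -1.7519$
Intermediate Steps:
$- \frac{8356}{C} + \frac{46394}{-30768} = - \frac{8356}{34243} + \frac{46394}{-30768} = \left(-8356\right) \frac{1}{34243} + 46394 \left(- \frac{1}{30768}\right) = - \frac{8356}{34243} - \frac{23197}{15384} = - \frac{922883575}{526794312}$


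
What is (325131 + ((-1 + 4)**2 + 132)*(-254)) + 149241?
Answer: 438558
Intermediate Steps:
(325131 + ((-1 + 4)**2 + 132)*(-254)) + 149241 = (325131 + (3**2 + 132)*(-254)) + 149241 = (325131 + (9 + 132)*(-254)) + 149241 = (325131 + 141*(-254)) + 149241 = (325131 - 35814) + 149241 = 289317 + 149241 = 438558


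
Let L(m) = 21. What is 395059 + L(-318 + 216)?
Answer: 395080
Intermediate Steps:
395059 + L(-318 + 216) = 395059 + 21 = 395080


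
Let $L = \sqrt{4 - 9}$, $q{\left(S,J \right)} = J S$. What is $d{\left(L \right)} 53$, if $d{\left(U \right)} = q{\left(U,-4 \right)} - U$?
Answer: $- 265 i \sqrt{5} \approx - 592.56 i$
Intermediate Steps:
$L = i \sqrt{5}$ ($L = \sqrt{-5} = i \sqrt{5} \approx 2.2361 i$)
$d{\left(U \right)} = - 5 U$ ($d{\left(U \right)} = - 4 U - U = - 5 U$)
$d{\left(L \right)} 53 = - 5 i \sqrt{5} \cdot 53 = - 265 i \sqrt{5}$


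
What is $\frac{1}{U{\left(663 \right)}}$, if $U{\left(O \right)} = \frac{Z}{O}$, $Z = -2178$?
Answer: $- \frac{221}{726} \approx -0.30441$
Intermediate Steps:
$U{\left(O \right)} = - \frac{2178}{O}$
$\frac{1}{U{\left(663 \right)}} = \frac{1}{\left(-2178\right) \frac{1}{663}} = \frac{1}{- \frac{726}{221}} = - \frac{221}{726}$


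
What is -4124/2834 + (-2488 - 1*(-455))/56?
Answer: -2996233/79352 ≈ -37.759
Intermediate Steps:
-4124/2834 + (-2488 - 1*(-455))/56 = -4124*1/2834 + (-2488 + 455)*(1/56) = -2062/1417 - 2033*1/56 = -2062/1417 - 2033/56 = -2996233/79352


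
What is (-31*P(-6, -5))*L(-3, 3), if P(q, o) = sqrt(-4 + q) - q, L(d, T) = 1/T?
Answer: -62 - 31*I*sqrt(10)/3 ≈ -62.0 - 32.677*I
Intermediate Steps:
(-31*P(-6, -5))*L(-3, 3) = -31*(sqrt(-4 - 6) - 1*(-6))/3 = -31*(sqrt(-10) + 6)*(1/3) = -31*(I*sqrt(10) + 6)*(1/3) = -31*(6 + I*sqrt(10))*(1/3) = (-186 - 31*I*sqrt(10))*(1/3) = -62 - 31*I*sqrt(10)/3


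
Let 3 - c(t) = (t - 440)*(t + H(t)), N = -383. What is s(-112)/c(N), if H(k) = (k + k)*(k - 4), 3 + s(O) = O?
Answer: -23/48731312 ≈ -4.7198e-7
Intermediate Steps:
s(O) = -3 + O
H(k) = 2*k*(-4 + k) (H(k) = (2*k)*(-4 + k) = 2*k*(-4 + k))
c(t) = 3 - (-440 + t)*(t + 2*t*(-4 + t)) (c(t) = 3 - (t - 440)*(t + 2*t*(-4 + t)) = 3 - (-440 + t)*(t + 2*t*(-4 + t)))
s(-112)/c(N) = (-3 - 112)/(3 - 3080*(-383) - 2*(-383)³ + 887*(-383)²) = -115/(3 + 1179640 - 2*(-56181887) + 887*146689) = -115/(3 + 1179640 + 112363774 + 130113143) = -115/243656560 = -115*1/243656560 = -23/48731312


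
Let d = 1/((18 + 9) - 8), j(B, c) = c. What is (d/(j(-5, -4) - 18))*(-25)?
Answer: 25/418 ≈ 0.059809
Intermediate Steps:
d = 1/19 (d = 1/(27 - 8) = 1/19 ≈ 0.052632)
(d/(j(-5, -4) - 18))*(-25) = ((1/19)/(-4 - 18))*(-25) = ((1/19)/(-22))*(-25) = -1/22*1/19*(-25) = -1/418*(-25) = 25/418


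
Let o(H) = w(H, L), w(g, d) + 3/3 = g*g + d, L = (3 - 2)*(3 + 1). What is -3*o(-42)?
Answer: -5301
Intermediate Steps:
L = 4 (L = 1*4 = 4)
w(g, d) = -1 + d + g² (w(g, d) = -1 + (g*g + d) = -1 + (g² + d) = -1 + (d + g²) = -1 + d + g²)
o(H) = 3 + H² (o(H) = -1 + 4 + H² = 3 + H²)
-3*o(-42) = -3*(3 + (-42)²) = -3*(3 + 1764) = -3*1767 = -5301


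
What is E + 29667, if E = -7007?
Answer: 22660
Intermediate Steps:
E + 29667 = -7007 + 29667 = 22660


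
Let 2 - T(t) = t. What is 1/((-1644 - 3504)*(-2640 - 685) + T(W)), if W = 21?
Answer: 1/17117081 ≈ 5.8421e-8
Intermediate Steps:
T(t) = 2 - t
1/((-1644 - 3504)*(-2640 - 685) + T(W)) = 1/((-1644 - 3504)*(-2640 - 685) + (2 - 1*21)) = 1/(-5148*(-3325) + (2 - 21)) = 1/(17117100 - 19) = 1/17117081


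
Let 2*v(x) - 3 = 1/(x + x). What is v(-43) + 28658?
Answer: 4929433/172 ≈ 28660.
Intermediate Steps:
v(x) = 3/2 + 1/(4*x) (v(x) = 3/2 + 1/(2*(x + x)) = 3/2 + 1/(2*((2*x))) = 3/2 + (1/(2*x))/2 = 3/2 + 1/(4*x))
v(-43) + 28658 = (1/4)*(1 + 6*(-43))/(-43) + 28658 = (1/4)*(-1/43)*(1 - 258) + 28658 = (1/4)*(-1/43)*(-257) + 28658 = 257/172 + 28658 = 4929433/172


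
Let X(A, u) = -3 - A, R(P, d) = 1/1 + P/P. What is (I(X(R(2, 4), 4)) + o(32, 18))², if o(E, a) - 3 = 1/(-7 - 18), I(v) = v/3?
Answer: 9409/5625 ≈ 1.6727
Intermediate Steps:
R(P, d) = 2 (R(P, d) = 1*1 + 1 = 1 + 1 = 2)
I(v) = v/3 (I(v) = v*(⅓) = v/3)
o(E, a) = 74/25 (o(E, a) = 3 + 1/(-7 - 18) = 3 + 1/(-25) = 3 - 1/25 = 74/25)
(I(X(R(2, 4), 4)) + o(32, 18))² = ((-3 - 1*2)/3 + 74/25)² = ((-3 - 2)/3 + 74/25)² = ((⅓)*(-5) + 74/25)² = (-5/3 + 74/25)² = (97/75)² = 9409/5625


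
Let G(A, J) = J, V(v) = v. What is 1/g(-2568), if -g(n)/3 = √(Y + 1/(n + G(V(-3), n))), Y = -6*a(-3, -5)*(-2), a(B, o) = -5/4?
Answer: 4*I*√24730161/231123 ≈ 0.086066*I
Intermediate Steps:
a(B, o) = -5/4 (a(B, o) = -5*¼ = -5/4)
Y = -15 (Y = -6*(-5/4)*(-2) = (15/2)*(-2) = -15)
g(n) = -3*√(-15 + 1/(2*n)) (g(n) = -3*√(-15 + 1/(n + n)) = -3*√(-15 + 1/(2*n)))
1/g(-2568) = 1/(-3*√(-60 + 2/(-2568))/2) = 1/(-3*√(-60 + 2*(-1/2568))/2) = 1/(-3*√(-60 - 1/1284)/2) = 1/(-I*√24730161/428) = 4*I*√24730161/231123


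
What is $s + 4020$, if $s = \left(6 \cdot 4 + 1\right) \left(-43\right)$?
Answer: $2945$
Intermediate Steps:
$s = -1075$ ($s = \left(24 + 1\right) \left(-43\right) = 25 \left(-43\right) = -1075$)
$s + 4020 = -1075 + 4020 = 2945$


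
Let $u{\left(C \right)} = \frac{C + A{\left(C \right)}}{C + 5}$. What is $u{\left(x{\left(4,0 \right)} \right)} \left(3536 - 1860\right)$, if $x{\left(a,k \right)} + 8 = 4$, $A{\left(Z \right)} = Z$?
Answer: $-13408$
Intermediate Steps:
$x{\left(a,k \right)} = -4$ ($x{\left(a,k \right)} = -8 + 4 = -4$)
$u{\left(C \right)} = \frac{2 C}{5 + C}$ ($u{\left(C \right)} = \frac{C + C}{C + 5} = \frac{2 C}{5 + C}$)
$u{\left(x{\left(4,0 \right)} \right)} \left(3536 - 1860\right) = 2 \left(-4\right) \frac{1}{5 - 4} \left(3536 - 1860\right) = 2 \left(-4\right) 1^{-1} \left(3536 - 1860\right) = 2 \left(-4\right) 1 \cdot 1676 = \left(-8\right) 1676 = -13408$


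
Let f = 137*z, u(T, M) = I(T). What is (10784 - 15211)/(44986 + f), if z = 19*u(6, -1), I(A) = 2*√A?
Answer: -99576511/930562790 + 11523481*√6/930562790 ≈ -0.076674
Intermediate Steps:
u(T, M) = 2*√T
z = 38*√6 (z = 19*(2*√6) = 38*√6 ≈ 93.081)
f = 5206*√6 (f = 137*(38*√6) = 5206*√6 ≈ 12752.)
(10784 - 15211)/(44986 + f) = (10784 - 15211)/(44986 + 5206*√6) = -4427/(44986 + 5206*√6)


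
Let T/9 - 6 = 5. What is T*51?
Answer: 5049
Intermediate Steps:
T = 99 (T = 54 + 9*5 = 54 + 45 = 99)
T*51 = 99*51 = 5049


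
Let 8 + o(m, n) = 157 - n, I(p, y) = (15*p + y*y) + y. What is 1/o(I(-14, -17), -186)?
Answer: 1/335 ≈ 0.0029851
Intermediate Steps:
I(p, y) = y + y**2 + 15*p (I(p, y) = (15*p + y**2) + y = (y**2 + 15*p) + y = y + y**2 + 15*p)
o(m, n) = 149 - n (o(m, n) = -8 + (157 - n) = 149 - n)
1/o(I(-14, -17), -186) = 1/(149 - 1*(-186)) = 1/(149 + 186) = 1/335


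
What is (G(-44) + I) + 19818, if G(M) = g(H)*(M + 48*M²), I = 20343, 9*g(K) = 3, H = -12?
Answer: 213367/3 ≈ 71122.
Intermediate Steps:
g(K) = ⅓ (g(K) = (⅑)*3 = ⅓)
G(M) = 16*M² + M/3 (G(M) = (M + 48*M²)/3 = 16*M² + M/3)
(G(-44) + I) + 19818 = ((⅓)*(-44)*(1 + 48*(-44)) + 20343) + 19818 = ((⅓)*(-44)*(1 - 2112) + 20343) + 19818 = ((⅓)*(-44)*(-2111) + 20343) + 19818 = (92884/3 + 20343) + 19818 = 153913/3 + 19818 = 213367/3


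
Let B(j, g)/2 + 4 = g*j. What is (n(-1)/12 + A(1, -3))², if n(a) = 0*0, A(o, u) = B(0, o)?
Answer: 64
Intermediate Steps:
B(j, g) = -8 + 2*g*j (B(j, g) = -8 + 2*(g*j) = -8 + 2*g*j)
A(o, u) = -8 (A(o, u) = -8 + 2*o*0 = -8 + 0 = -8)
n(a) = 0
(n(-1)/12 + A(1, -3))² = (0/12 - 8)² = (0*(1/12) - 8)² = (0 - 8)² = (-8)² = 64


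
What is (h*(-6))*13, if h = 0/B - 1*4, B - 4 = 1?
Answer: 312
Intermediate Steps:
B = 5 (B = 4 + 1 = 5)
h = -4 (h = 0/5 - 1*4 = 0*(⅕) - 4 = 0 - 4 = -4)
(h*(-6))*13 = -4*(-6)*13 = 24*13 = 312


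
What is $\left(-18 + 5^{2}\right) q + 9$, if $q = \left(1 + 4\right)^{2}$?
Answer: $184$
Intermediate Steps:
$q = 25$ ($q = 5^{2} = 25$)
$\left(-18 + 5^{2}\right) q + 9 = \left(-18 + 5^{2}\right) 25 + 9 = \left(-18 + 25\right) 25 + 9 = 7 \cdot 25 + 9 = 175 + 9 = 184$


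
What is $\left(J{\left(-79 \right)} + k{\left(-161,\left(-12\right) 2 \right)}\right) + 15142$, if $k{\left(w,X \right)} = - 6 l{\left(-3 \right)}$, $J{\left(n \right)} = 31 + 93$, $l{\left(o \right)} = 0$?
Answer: $15266$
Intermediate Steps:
$J{\left(n \right)} = 124$
$k{\left(w,X \right)} = 0$ ($k{\left(w,X \right)} = \left(-6\right) 0 = 0$)
$\left(J{\left(-79 \right)} + k{\left(-161,\left(-12\right) 2 \right)}\right) + 15142 = \left(124 + 0\right) + 15142 = 124 + 15142 = 15266$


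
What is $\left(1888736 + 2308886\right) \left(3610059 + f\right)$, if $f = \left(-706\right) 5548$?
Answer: $-1287952160638$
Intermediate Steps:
$f = -3916888$
$\left(1888736 + 2308886\right) \left(3610059 + f\right) = \left(1888736 + 2308886\right) \left(3610059 - 3916888\right) = 4197622 \left(-306829\right) = -1287952160638$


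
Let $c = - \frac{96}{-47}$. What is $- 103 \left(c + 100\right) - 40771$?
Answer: $- \frac{2410225}{47} \approx -51281.0$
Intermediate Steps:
$c = \frac{96}{47}$ ($c = \left(-96\right) \left(- \frac{1}{47}\right) = \frac{96}{47} \approx 2.0426$)
$- 103 \left(c + 100\right) - 40771 = - 103 \left(\frac{96}{47} + 100\right) - 40771 = \left(-103\right) \frac{4796}{47} - 40771 = - \frac{493988}{47} - 40771 = - \frac{2410225}{47}$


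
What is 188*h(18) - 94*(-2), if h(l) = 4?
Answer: 940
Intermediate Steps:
188*h(18) - 94*(-2) = 188*4 - 94*(-2) = 752 + 188 = 940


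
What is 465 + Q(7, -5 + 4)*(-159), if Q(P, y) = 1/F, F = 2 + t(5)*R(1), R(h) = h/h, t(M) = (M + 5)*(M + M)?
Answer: 15757/34 ≈ 463.44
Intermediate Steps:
t(M) = 2*M*(5 + M) (t(M) = (5 + M)*(2*M) = 2*M*(5 + M))
R(h) = 1
F = 102 (F = 2 + (2*5*(5 + 5))*1 = 2 + (2*5*10)*1 = 2 + 100*1 = 2 + 100 = 102)
Q(P, y) = 1/102
465 + Q(7, -5 + 4)*(-159) = 465 + (1/102)*(-159) = 465 - 53/34 = 15757/34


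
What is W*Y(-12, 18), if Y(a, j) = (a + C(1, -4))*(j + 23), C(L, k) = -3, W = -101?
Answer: 62115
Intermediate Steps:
Y(a, j) = (-3 + a)*(23 + j) (Y(a, j) = (a - 3)*(j + 23) = (-3 + a)*(23 + j))
W*Y(-12, 18) = -101*(-69 - 3*18 + 23*(-12) - 12*18) = -101*(-69 - 54 - 276 - 216) = -101*(-615) = 62115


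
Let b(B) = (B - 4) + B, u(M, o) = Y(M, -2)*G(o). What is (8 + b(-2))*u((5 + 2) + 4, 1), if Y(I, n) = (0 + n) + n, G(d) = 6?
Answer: 0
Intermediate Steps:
Y(I, n) = 2*n (Y(I, n) = n + n = 2*n)
u(M, o) = -24 (u(M, o) = (2*(-2))*6 = -4*6 = -24)
b(B) = -4 + 2*B (b(B) = (-4 + B) + B = -4 + 2*B)
(8 + b(-2))*u((5 + 2) + 4, 1) = (8 + (-4 + 2*(-2)))*(-24) = (8 + (-4 - 4))*(-24) = (8 - 8)*(-24) = 0*(-24) = 0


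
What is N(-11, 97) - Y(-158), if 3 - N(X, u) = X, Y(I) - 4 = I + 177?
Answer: -9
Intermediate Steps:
Y(I) = 181 + I (Y(I) = 4 + (I + 177) = 4 + (177 + I) = 181 + I)
N(X, u) = 3 - X
N(-11, 97) - Y(-158) = (3 - 1*(-11)) - (181 - 158) = (3 + 11) - 1*23 = 14 - 23 = -9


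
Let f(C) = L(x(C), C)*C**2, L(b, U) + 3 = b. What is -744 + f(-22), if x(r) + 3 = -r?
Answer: 7000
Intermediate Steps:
x(r) = -3 - r
L(b, U) = -3 + b
f(C) = C**2*(-6 - C) (f(C) = (-3 + (-3 - C))*C**2 = (-6 - C)*C**2 = C**2*(-6 - C))
-744 + f(-22) = -744 + (-22)**2*(-6 - 1*(-22)) = -744 + 484*(-6 + 22) = -744 + 484*16 = -744 + 7744 = 7000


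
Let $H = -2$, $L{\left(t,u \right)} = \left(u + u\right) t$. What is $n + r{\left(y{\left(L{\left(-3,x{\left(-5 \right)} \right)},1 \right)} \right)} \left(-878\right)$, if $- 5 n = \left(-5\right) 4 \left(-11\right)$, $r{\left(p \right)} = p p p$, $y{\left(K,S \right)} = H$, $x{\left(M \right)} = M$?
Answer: $6980$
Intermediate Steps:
$L{\left(t,u \right)} = 2 t u$ ($L{\left(t,u \right)} = 2 u t = 2 t u$)
$y{\left(K,S \right)} = -2$
$r{\left(p \right)} = p^{3}$ ($r{\left(p \right)} = p^{2} p = p^{3}$)
$n = -44$ ($n = - \frac{\left(-5\right) 4 \left(-11\right)}{5} = - \frac{\left(-20\right) \left(-11\right)}{5} = \left(- \frac{1}{5}\right) 220 = -44$)
$n + r{\left(y{\left(L{\left(-3,x{\left(-5 \right)} \right)},1 \right)} \right)} \left(-878\right) = -44 + \left(-2\right)^{3} \left(-878\right) = -44 - -7024 = -44 + 7024 = 6980$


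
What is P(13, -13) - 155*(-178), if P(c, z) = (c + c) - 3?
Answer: 27613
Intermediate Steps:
P(c, z) = -3 + 2*c (P(c, z) = 2*c - 3 = -3 + 2*c)
P(13, -13) - 155*(-178) = (-3 + 2*13) - 155*(-178) = (-3 + 26) + 27590 = 23 + 27590 = 27613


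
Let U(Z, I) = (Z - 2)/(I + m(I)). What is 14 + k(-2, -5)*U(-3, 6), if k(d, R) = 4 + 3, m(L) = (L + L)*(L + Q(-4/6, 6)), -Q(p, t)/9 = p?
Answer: 413/30 ≈ 13.767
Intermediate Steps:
Q(p, t) = -9*p
m(L) = 2*L*(6 + L) (m(L) = (L + L)*(L - (-36)/6) = (2*L)*(L - (-36)/6) = (2*L)*(L - 9*(-⅔)) = (2*L)*(L + 6) = (2*L)*(6 + L) = 2*L*(6 + L))
k(d, R) = 7
U(Z, I) = (-2 + Z)/(I + 2*I*(6 + I)) (U(Z, I) = (Z - 2)/(I + 2*I*(6 + I)) = (-2 + Z)/(I + 2*I*(6 + I)))
14 + k(-2, -5)*U(-3, 6) = 14 + 7*((-2 - 3)/(6*(13 + 2*6))) = 14 + 7*((⅙)*(-5)/(13 + 12)) = 14 + 7*((⅙)*(-5)/25) = 14 + 7*((⅙)*(1/25)*(-5)) = 14 + 7*(-1/30) = 14 - 7/30 = 413/30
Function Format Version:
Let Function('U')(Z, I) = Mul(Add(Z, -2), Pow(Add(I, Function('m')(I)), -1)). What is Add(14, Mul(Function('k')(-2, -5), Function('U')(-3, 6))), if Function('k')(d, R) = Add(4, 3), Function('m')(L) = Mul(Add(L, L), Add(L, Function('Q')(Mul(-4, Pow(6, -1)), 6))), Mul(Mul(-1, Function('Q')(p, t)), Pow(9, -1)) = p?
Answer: Rational(413, 30) ≈ 13.767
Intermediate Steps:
Function('Q')(p, t) = Mul(-9, p)
Function('m')(L) = Mul(2, L, Add(6, L)) (Function('m')(L) = Mul(Add(L, L), Add(L, Mul(-9, Mul(-4, Pow(6, -1))))) = Mul(Mul(2, L), Add(L, Mul(-9, Mul(-4, Rational(1, 6))))) = Mul(Mul(2, L), Add(L, Mul(-9, Rational(-2, 3)))) = Mul(Mul(2, L), Add(L, 6)) = Mul(Mul(2, L), Add(6, L)) = Mul(2, L, Add(6, L)))
Function('k')(d, R) = 7
Function('U')(Z, I) = Mul(Pow(Add(I, Mul(2, I, Add(6, I))), -1), Add(-2, Z)) (Function('U')(Z, I) = Mul(Add(Z, -2), Pow(Add(I, Mul(2, I, Add(6, I))), -1)) = Mul(Add(-2, Z), Pow(Add(I, Mul(2, I, Add(6, I))), -1)) = Mul(Pow(Add(I, Mul(2, I, Add(6, I))), -1), Add(-2, Z)))
Add(14, Mul(Function('k')(-2, -5), Function('U')(-3, 6))) = Add(14, Mul(7, Mul(Pow(6, -1), Pow(Add(13, Mul(2, 6)), -1), Add(-2, -3)))) = Add(14, Mul(7, Mul(Rational(1, 6), Pow(Add(13, 12), -1), -5))) = Add(14, Mul(7, Mul(Rational(1, 6), Pow(25, -1), -5))) = Add(14, Mul(7, Mul(Rational(1, 6), Rational(1, 25), -5))) = Add(14, Mul(7, Rational(-1, 30))) = Add(14, Rational(-7, 30)) = Rational(413, 30)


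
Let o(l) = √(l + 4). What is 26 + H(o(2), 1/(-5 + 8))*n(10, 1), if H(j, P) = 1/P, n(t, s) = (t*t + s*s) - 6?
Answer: 311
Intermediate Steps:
o(l) = √(4 + l)
n(t, s) = -6 + s² + t² (n(t, s) = (t² + s²) - 6 = (s² + t²) - 6 = -6 + s² + t²)
26 + H(o(2), 1/(-5 + 8))*n(10, 1) = 26 + (-6 + 1² + 10²)/(1/(-5 + 8)) = 26 + (-6 + 1 + 100)/(1/3) = 26 + 95/(⅓) = 26 + 3*95 = 26 + 285 = 311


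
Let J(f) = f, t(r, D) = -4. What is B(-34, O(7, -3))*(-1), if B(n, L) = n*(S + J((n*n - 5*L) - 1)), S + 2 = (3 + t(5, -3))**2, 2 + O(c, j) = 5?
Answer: 38726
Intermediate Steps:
O(c, j) = 3 (O(c, j) = -2 + 5 = 3)
S = -1 (S = -2 + (3 - 4)**2 = -2 + (-1)**2 = -2 + 1 = -1)
B(n, L) = n*(-2 + n**2 - 5*L) (B(n, L) = n*(-1 + ((n*n - 5*L) - 1)) = n*(-1 + ((n**2 - 5*L) - 1)) = n*(-1 + (-1 + n**2 - 5*L)) = n*(-2 + n**2 - 5*L))
B(-34, O(7, -3))*(-1) = -34*(-2 + (-34)**2 - 5*3)*(-1) = -34*(-2 + 1156 - 15)*(-1) = -34*1139*(-1) = -38726*(-1) = 38726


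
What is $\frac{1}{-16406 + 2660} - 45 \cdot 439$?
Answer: $- \frac{271552231}{13746} \approx -19755.0$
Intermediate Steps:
$\frac{1}{-16406 + 2660} - 45 \cdot 439 = \frac{1}{-13746} - 19755 = - \frac{1}{13746} - 19755 = - \frac{271552231}{13746}$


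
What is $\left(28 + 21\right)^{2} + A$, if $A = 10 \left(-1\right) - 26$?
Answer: $2365$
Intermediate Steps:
$A = -36$ ($A = -10 - 26 = -36$)
$\left(28 + 21\right)^{2} + A = \left(28 + 21\right)^{2} - 36 = 49^{2} - 36 = 2401 - 36 = 2365$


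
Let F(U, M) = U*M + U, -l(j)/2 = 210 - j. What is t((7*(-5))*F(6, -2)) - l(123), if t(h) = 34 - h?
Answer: -2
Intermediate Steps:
l(j) = -420 + 2*j (l(j) = -2*(210 - j) = -420 + 2*j)
F(U, M) = U + M*U (F(U, M) = M*U + U = U + M*U)
t((7*(-5))*F(6, -2)) - l(123) = (34 - 7*(-5)*6*(1 - 2)) - (-420 + 2*123) = (34 - (-35)*6*(-1)) - (-420 + 246) = (34 - (-35)*(-6)) - 1*(-174) = (34 - 1*210) + 174 = (34 - 210) + 174 = -176 + 174 = -2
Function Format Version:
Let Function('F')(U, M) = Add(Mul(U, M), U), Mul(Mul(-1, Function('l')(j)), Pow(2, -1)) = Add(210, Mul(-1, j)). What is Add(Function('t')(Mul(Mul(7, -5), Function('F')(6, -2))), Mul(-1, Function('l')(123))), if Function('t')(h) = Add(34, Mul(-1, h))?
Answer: -2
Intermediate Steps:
Function('l')(j) = Add(-420, Mul(2, j)) (Function('l')(j) = Mul(-2, Add(210, Mul(-1, j))) = Add(-420, Mul(2, j)))
Function('F')(U, M) = Add(U, Mul(M, U)) (Function('F')(U, M) = Add(Mul(M, U), U) = Add(U, Mul(M, U)))
Add(Function('t')(Mul(Mul(7, -5), Function('F')(6, -2))), Mul(-1, Function('l')(123))) = Add(Add(34, Mul(-1, Mul(Mul(7, -5), Mul(6, Add(1, -2))))), Mul(-1, Add(-420, Mul(2, 123)))) = Add(Add(34, Mul(-1, Mul(-35, Mul(6, -1)))), Mul(-1, Add(-420, 246))) = Add(Add(34, Mul(-1, Mul(-35, -6))), Mul(-1, -174)) = Add(Add(34, Mul(-1, 210)), 174) = Add(Add(34, -210), 174) = Add(-176, 174) = -2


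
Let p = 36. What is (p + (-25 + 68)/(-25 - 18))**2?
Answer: 1225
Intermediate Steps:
(p + (-25 + 68)/(-25 - 18))**2 = (36 + (-25 + 68)/(-25 - 18))**2 = (36 + 43/(-43))**2 = (36 + 43*(-1/43))**2 = (36 - 1)**2 = 35**2 = 1225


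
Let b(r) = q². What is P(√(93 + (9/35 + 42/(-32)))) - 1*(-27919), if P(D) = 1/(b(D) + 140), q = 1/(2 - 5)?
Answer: 35205868/1261 ≈ 27919.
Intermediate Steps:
q = -⅓ (q = 1/(-3) = -⅓ ≈ -0.33333)
b(r) = ⅑ (b(r) = (-⅓)² = ⅑)
P(D) = 9/1261 (P(D) = 1/(⅑ + 140) = 1/(1261/9) = 9/1261)
P(√(93 + (9/35 + 42/(-32)))) - 1*(-27919) = 9/1261 - 1*(-27919) = 9/1261 + 27919 = 35205868/1261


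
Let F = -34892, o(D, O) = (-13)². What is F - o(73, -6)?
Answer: -35061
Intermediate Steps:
o(D, O) = 169
F - o(73, -6) = -34892 - 1*169 = -34892 - 169 = -35061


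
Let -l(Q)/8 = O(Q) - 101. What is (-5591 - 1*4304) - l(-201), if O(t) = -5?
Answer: -10743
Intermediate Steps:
l(Q) = 848 (l(Q) = -8*(-5 - 101) = -8*(-106) = 848)
(-5591 - 1*4304) - l(-201) = (-5591 - 1*4304) - 1*848 = (-5591 - 4304) - 848 = -9895 - 848 = -10743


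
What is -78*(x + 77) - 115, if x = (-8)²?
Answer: -11113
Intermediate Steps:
x = 64
-78*(x + 77) - 115 = -78*(64 + 77) - 115 = -78*141 - 115 = -10998 - 115 = -11113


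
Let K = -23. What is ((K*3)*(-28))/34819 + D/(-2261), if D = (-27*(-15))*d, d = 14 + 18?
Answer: -446885988/78725759 ≈ -5.6765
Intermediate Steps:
d = 32
D = 12960 (D = -27*(-15)*32 = 405*32 = 12960)
((K*3)*(-28))/34819 + D/(-2261) = (-23*3*(-28))/34819 + 12960/(-2261) = -69*(-28)*(1/34819) + 12960*(-1/2261) = 1932*(1/34819) - 12960/2261 = 1932/34819 - 12960/2261 = -446885988/78725759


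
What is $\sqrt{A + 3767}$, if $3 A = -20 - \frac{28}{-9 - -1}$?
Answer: $\frac{\sqrt{15046}}{2} \approx 61.331$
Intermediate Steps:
$A = - \frac{11}{2}$ ($A = \frac{-20 - \frac{28}{-9 - -1}}{3} = \frac{-20 - \frac{28}{-9 + 1}}{3} = \frac{-20 - \frac{28}{-8}}{3} = \frac{-20 - - \frac{7}{2}}{3} = \frac{-20 + \frac{7}{2}}{3} = \frac{1}{3} \left(- \frac{33}{2}\right) = - \frac{11}{2} \approx -5.5$)
$\sqrt{A + 3767} = \sqrt{- \frac{11}{2} + 3767} = \sqrt{\frac{7523}{2}} = \frac{\sqrt{15046}}{2}$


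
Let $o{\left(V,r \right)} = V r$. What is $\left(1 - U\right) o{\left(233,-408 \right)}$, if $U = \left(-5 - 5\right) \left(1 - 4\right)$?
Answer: $2756856$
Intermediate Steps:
$U = 30$ ($U = \left(-10\right) \left(-3\right) = 30$)
$\left(1 - U\right) o{\left(233,-408 \right)} = \left(1 - 30\right) 233 \left(-408\right) = \left(1 - 30\right) \left(-95064\right) = \left(-29\right) \left(-95064\right) = 2756856$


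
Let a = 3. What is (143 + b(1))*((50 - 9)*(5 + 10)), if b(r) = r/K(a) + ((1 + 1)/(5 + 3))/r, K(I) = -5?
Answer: 351903/4 ≈ 87976.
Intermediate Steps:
b(r) = -r/5 + 1/(4*r) (b(r) = r/(-5) + ((1 + 1)/(5 + 3))/r = r*(-1/5) + (2/8)/r = -r/5 + (2*(1/8))/r = -r/5 + 1/(4*r))
(143 + b(1))*((50 - 9)*(5 + 10)) = (143 + (-1/5*1 + (1/4)/1))*((50 - 9)*(5 + 10)) = (143 + (-1/5 + (1/4)*1))*(41*15) = (143 + (-1/5 + 1/4))*615 = (143 + 1/20)*615 = (2861/20)*615 = 351903/4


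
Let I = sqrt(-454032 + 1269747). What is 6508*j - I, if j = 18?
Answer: 117144 - 3*sqrt(90635) ≈ 1.1624e+5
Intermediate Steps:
I = 3*sqrt(90635) (I = sqrt(815715) = 3*sqrt(90635) ≈ 903.17)
6508*j - I = 6508*18 - 3*sqrt(90635) = 117144 - 3*sqrt(90635)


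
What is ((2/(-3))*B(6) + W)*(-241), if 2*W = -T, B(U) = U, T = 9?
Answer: 4097/2 ≈ 2048.5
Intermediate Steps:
W = -9/2 (W = (-1*9)/2 = (½)*(-9) = -9/2 ≈ -4.5000)
((2/(-3))*B(6) + W)*(-241) = ((2/(-3))*6 - 9/2)*(-241) = ((2*(-⅓))*6 - 9/2)*(-241) = (-⅔*6 - 9/2)*(-241) = (-4 - 9/2)*(-241) = -17/2*(-241) = 4097/2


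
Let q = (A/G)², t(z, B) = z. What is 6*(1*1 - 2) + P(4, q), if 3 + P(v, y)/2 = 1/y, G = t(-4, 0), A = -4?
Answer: -10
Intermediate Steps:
G = -4
q = 1 (q = (-4/(-4))² = (-4*(-¼))² = 1² = 1)
P(v, y) = -6 + 2/y
6*(1*1 - 2) + P(4, q) = 6*(1*1 - 2) + (-6 + 2/1) = 6*(1 - 2) + (-6 + 2*1) = 6*(-1) + (-6 + 2) = -6 - 4 = -10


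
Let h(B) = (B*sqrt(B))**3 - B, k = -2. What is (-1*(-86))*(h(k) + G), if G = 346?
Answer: 29928 + 1376*I*sqrt(2) ≈ 29928.0 + 1946.0*I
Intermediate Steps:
h(B) = B**(9/2) - B (h(B) = (B**(3/2))**3 - B = B**(9/2) - B)
(-1*(-86))*(h(k) + G) = (-1*(-86))*(((-2)**(9/2) - 1*(-2)) + 346) = 86*((16*I*sqrt(2) + 2) + 346) = 86*((2 + 16*I*sqrt(2)) + 346) = 86*(348 + 16*I*sqrt(2)) = 29928 + 1376*I*sqrt(2)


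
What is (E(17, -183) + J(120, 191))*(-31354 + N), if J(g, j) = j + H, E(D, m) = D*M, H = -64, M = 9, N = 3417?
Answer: -7822360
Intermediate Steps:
E(D, m) = 9*D (E(D, m) = D*9 = 9*D)
J(g, j) = -64 + j (J(g, j) = j - 64 = -64 + j)
(E(17, -183) + J(120, 191))*(-31354 + N) = (9*17 + (-64 + 191))*(-31354 + 3417) = (153 + 127)*(-27937) = 280*(-27937) = -7822360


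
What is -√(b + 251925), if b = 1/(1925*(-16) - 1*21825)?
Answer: -2*√6976787331505/10525 ≈ -501.92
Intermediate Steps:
b = -1/52625 (b = 1/(-30800 - 21825) = 1/(-52625) = -1/52625 ≈ -1.9002e-5)
-√(b + 251925) = -√(-1/52625 + 251925) = -√(13257553124/52625) = -2*√6976787331505/10525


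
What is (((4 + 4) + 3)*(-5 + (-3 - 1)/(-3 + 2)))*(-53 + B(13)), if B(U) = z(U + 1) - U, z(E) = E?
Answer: 572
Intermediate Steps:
B(U) = 1 (B(U) = (U + 1) - U = (1 + U) - U = 1)
(((4 + 4) + 3)*(-5 + (-3 - 1)/(-3 + 2)))*(-53 + B(13)) = (((4 + 4) + 3)*(-5 + (-3 - 1)/(-3 + 2)))*(-53 + 1) = ((8 + 3)*(-5 - 4/(-1)))*(-52) = (11*(-5 - 4*(-1)))*(-52) = (11*(-5 + 4))*(-52) = (11*(-1))*(-52) = -11*(-52) = 572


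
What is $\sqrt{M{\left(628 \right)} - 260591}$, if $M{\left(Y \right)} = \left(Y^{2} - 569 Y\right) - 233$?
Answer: $2 i \sqrt{55943} \approx 473.05 i$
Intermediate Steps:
$M{\left(Y \right)} = -233 + Y^{2} - 569 Y$
$\sqrt{M{\left(628 \right)} - 260591} = \sqrt{\left(-233 + 628^{2} - 357332\right) - 260591} = \sqrt{\left(-233 + 394384 - 357332\right) - 260591} = \sqrt{36819 - 260591} = \sqrt{-223772} = 2 i \sqrt{55943}$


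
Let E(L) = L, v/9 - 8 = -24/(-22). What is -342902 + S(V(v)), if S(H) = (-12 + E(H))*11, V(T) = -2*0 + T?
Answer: -342134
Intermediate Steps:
v = 900/11 (v = 72 + 9*(-24/(-22)) = 72 + 9*(-24*(-1/22)) = 72 + 9*(12/11) = 72 + 108/11 = 900/11 ≈ 81.818)
V(T) = T (V(T) = 0 + T = T)
S(H) = -132 + 11*H (S(H) = (-12 + H)*11 = -132 + 11*H)
-342902 + S(V(v)) = -342902 + (-132 + 11*(900/11)) = -342902 + (-132 + 900) = -342902 + 768 = -342134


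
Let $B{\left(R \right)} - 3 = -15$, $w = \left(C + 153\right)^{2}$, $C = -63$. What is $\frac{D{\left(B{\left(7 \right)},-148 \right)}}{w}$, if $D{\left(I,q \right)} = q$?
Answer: $- \frac{37}{2025} \approx -0.018272$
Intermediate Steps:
$w = 8100$ ($w = \left(-63 + 153\right)^{2} = 90^{2} = 8100$)
$B{\left(R \right)} = -12$ ($B{\left(R \right)} = 3 - 15 = -12$)
$\frac{D{\left(B{\left(7 \right)},-148 \right)}}{w} = - \frac{148}{8100} = \left(-148\right) \frac{1}{8100} = - \frac{37}{2025}$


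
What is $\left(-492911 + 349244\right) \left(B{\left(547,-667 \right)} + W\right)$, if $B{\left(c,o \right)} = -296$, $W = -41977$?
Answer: $6073235091$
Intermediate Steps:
$\left(-492911 + 349244\right) \left(B{\left(547,-667 \right)} + W\right) = \left(-492911 + 349244\right) \left(-296 - 41977\right) = \left(-143667\right) \left(-42273\right) = 6073235091$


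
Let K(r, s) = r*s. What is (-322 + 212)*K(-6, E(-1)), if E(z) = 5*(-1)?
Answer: -3300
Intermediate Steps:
E(z) = -5
(-322 + 212)*K(-6, E(-1)) = (-322 + 212)*(-6*(-5)) = -110*30 = -3300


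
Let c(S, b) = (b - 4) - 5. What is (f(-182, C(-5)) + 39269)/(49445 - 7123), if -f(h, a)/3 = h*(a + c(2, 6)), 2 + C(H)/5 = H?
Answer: 18521/42322 ≈ 0.43762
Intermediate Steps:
C(H) = -10 + 5*H
c(S, b) = -9 + b (c(S, b) = (-4 + b) - 5 = -9 + b)
f(h, a) = -3*h*(-3 + a) (f(h, a) = -3*h*(a + (-9 + 6)) = -3*h*(a - 3) = -3*h*(-3 + a))
(f(-182, C(-5)) + 39269)/(49445 - 7123) = (3*(-182)*(3 - (-10 + 5*(-5))) + 39269)/(49445 - 7123) = (3*(-182)*(3 - (-10 - 25)) + 39269)/42322 = (3*(-182)*(3 - 1*(-35)) + 39269)*(1/42322) = (3*(-182)*(3 + 35) + 39269)*(1/42322) = (3*(-182)*38 + 39269)*(1/42322) = (-20748 + 39269)*(1/42322) = 18521*(1/42322) = 18521/42322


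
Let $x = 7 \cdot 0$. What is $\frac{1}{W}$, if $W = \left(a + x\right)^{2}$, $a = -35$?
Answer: $\frac{1}{1225} \approx 0.00081633$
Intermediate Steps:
$x = 0$
$W = 1225$ ($W = \left(-35 + 0\right)^{2} = \left(-35\right)^{2} = 1225$)
$\frac{1}{W} = \frac{1}{1225}$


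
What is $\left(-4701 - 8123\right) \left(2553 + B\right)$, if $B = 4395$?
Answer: $-89101152$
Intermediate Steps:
$\left(-4701 - 8123\right) \left(2553 + B\right) = \left(-4701 - 8123\right) \left(2553 + 4395\right) = \left(-12824\right) 6948 = -89101152$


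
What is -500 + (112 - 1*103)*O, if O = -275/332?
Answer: -168475/332 ≈ -507.45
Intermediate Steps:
O = -275/332 (O = -275*1/332 = -275/332 ≈ -0.82831)
-500 + (112 - 1*103)*O = -500 + (112 - 1*103)*(-275/332) = -500 + (112 - 103)*(-275/332) = -500 + 9*(-275/332) = -500 - 2475/332 = -168475/332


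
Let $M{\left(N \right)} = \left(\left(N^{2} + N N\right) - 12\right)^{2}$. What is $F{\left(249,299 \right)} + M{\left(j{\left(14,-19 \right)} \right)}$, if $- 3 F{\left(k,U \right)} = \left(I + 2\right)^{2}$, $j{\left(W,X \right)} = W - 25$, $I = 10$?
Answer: $52852$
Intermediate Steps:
$j{\left(W,X \right)} = -25 + W$
$M{\left(N \right)} = \left(-12 + 2 N^{2}\right)^{2}$ ($M{\left(N \right)} = \left(\left(N^{2} + N^{2}\right) - 12\right)^{2} = \left(2 N^{2} - 12\right)^{2} = \left(-12 + 2 N^{2}\right)^{2}$)
$F{\left(k,U \right)} = -48$ ($F{\left(k,U \right)} = - \frac{\left(10 + 2\right)^{2}}{3} = - \frac{12^{2}}{3} = \left(- \frac{1}{3}\right) 144 = -48$)
$F{\left(249,299 \right)} + M{\left(j{\left(14,-19 \right)} \right)} = -48 + 4 \left(-6 + \left(-25 + 14\right)^{2}\right)^{2} = -48 + 4 \left(-6 + \left(-11\right)^{2}\right)^{2} = -48 + 4 \left(-6 + 121\right)^{2} = -48 + 4 \cdot 115^{2} = -48 + 4 \cdot 13225 = -48 + 52900 = 52852$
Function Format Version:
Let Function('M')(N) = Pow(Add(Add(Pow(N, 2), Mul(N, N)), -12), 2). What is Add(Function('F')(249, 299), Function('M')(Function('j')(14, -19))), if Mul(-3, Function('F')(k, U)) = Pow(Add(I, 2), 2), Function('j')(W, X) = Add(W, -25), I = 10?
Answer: 52852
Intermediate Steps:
Function('j')(W, X) = Add(-25, W)
Function('M')(N) = Pow(Add(-12, Mul(2, Pow(N, 2))), 2) (Function('M')(N) = Pow(Add(Add(Pow(N, 2), Pow(N, 2)), -12), 2) = Pow(Add(Mul(2, Pow(N, 2)), -12), 2) = Pow(Add(-12, Mul(2, Pow(N, 2))), 2))
Function('F')(k, U) = -48 (Function('F')(k, U) = Mul(Rational(-1, 3), Pow(Add(10, 2), 2)) = Mul(Rational(-1, 3), Pow(12, 2)) = Mul(Rational(-1, 3), 144) = -48)
Add(Function('F')(249, 299), Function('M')(Function('j')(14, -19))) = Add(-48, Mul(4, Pow(Add(-6, Pow(Add(-25, 14), 2)), 2))) = Add(-48, Mul(4, Pow(Add(-6, Pow(-11, 2)), 2))) = Add(-48, Mul(4, Pow(Add(-6, 121), 2))) = Add(-48, Mul(4, Pow(115, 2))) = Add(-48, Mul(4, 13225)) = Add(-48, 52900) = 52852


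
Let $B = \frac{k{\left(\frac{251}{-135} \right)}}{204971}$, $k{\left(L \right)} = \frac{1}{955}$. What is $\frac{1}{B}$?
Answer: $195747305$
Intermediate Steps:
$k{\left(L \right)} = \frac{1}{955}$
$B = \frac{1}{195747305}$ ($B = \frac{1}{955 \cdot 204971} = \frac{1}{955} \cdot \frac{1}{204971} = \frac{1}{195747305} \approx 5.1086 \cdot 10^{-9}$)
$\frac{1}{B} = \frac{1}{\frac{1}{195747305}} = 195747305$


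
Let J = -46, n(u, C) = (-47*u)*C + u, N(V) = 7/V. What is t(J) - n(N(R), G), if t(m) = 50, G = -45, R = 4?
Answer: -3653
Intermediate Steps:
n(u, C) = u - 47*C*u (n(u, C) = -47*C*u + u = u - 47*C*u)
t(J) - n(N(R), G) = 50 - 7/4*(1 - 47*(-45)) = 50 - 7*(¼)*(1 + 2115) = 50 - 7*2116/4 = 50 - 1*3703 = 50 - 3703 = -3653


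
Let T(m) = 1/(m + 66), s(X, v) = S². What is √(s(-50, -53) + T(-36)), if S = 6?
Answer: √32430/30 ≈ 6.0028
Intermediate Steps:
s(X, v) = 36 (s(X, v) = 6² = 36)
T(m) = 1/(66 + m)
√(s(-50, -53) + T(-36)) = √(36 + 1/(66 - 36)) = √(36 + 1/30) = √(1081/30) = √32430/30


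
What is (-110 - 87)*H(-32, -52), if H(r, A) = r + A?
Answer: 16548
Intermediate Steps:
H(r, A) = A + r
(-110 - 87)*H(-32, -52) = (-110 - 87)*(-52 - 32) = -197*(-84) = 16548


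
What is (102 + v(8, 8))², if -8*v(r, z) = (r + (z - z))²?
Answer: 8836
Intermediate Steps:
v(r, z) = -r²/8 (v(r, z) = -(r + (z - z))²/8 = -(r + 0)²/8 = -r²/8)
(102 + v(8, 8))² = (102 - ⅛*8²)² = (102 - ⅛*64)² = (102 - 8)² = 94² = 8836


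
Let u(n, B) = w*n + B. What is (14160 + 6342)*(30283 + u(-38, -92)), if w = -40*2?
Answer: 681301962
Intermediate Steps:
w = -80
u(n, B) = B - 80*n (u(n, B) = -80*n + B = B - 80*n)
(14160 + 6342)*(30283 + u(-38, -92)) = (14160 + 6342)*(30283 + (-92 - 80*(-38))) = 20502*(30283 + (-92 + 3040)) = 20502*(30283 + 2948) = 20502*33231 = 681301962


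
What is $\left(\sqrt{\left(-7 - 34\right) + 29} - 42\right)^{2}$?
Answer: $1752 - 168 i \sqrt{3} \approx 1752.0 - 290.98 i$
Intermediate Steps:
$\left(\sqrt{\left(-7 - 34\right) + 29} - 42\right)^{2} = \left(\sqrt{-41 + 29} - 42\right)^{2} = \left(\sqrt{-12} - 42\right)^{2} = \left(2 i \sqrt{3} - 42\right)^{2} = \left(-42 + 2 i \sqrt{3}\right)^{2}$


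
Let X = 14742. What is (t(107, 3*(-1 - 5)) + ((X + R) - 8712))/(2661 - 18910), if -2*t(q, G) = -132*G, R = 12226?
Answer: -17068/16249 ≈ -1.0504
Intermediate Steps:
t(q, G) = 66*G (t(q, G) = -(-66)*G = 66*G)
(t(107, 3*(-1 - 5)) + ((X + R) - 8712))/(2661 - 18910) = (66*(3*(-1 - 5)) + ((14742 + 12226) - 8712))/(2661 - 18910) = (66*(3*(-6)) + (26968 - 8712))/(-16249) = (66*(-18) + 18256)*(-1/16249) = (-1188 + 18256)*(-1/16249) = 17068*(-1/16249) = -17068/16249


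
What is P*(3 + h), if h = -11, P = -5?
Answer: 40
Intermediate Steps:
P*(3 + h) = -5*(3 - 11) = -5*(-8) = 40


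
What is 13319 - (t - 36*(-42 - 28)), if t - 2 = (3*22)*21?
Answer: 9411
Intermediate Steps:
t = 1388 (t = 2 + (3*22)*21 = 2 + 66*21 = 2 + 1386 = 1388)
13319 - (t - 36*(-42 - 28)) = 13319 - (1388 - 36*(-42 - 28)) = 13319 - (1388 - 36*(-70)) = 13319 - (1388 + 2520) = 13319 - 1*3908 = 13319 - 3908 = 9411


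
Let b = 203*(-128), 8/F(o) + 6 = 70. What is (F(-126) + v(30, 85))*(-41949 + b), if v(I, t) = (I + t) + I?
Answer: -78870213/8 ≈ -9.8588e+6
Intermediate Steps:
F(o) = ⅛ (F(o) = 8/(-6 + 70) = 8/64 = 8*(1/64) = ⅛)
b = -25984
v(I, t) = t + 2*I
(F(-126) + v(30, 85))*(-41949 + b) = (⅛ + (85 + 2*30))*(-41949 - 25984) = (⅛ + (85 + 60))*(-67933) = (⅛ + 145)*(-67933) = (1161/8)*(-67933) = -78870213/8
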